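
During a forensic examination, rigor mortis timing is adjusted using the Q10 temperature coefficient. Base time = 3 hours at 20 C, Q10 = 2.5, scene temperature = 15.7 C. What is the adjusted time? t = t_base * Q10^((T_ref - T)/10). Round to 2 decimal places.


Rigor mortis time adjustment:
Exponent = (T_ref - T_actual) / 10 = (20 - 15.7) / 10 = 0.43
Q10 factor = 2.5^0.43 = 1.48291
t_adjusted = 3 * 1.48291 = 4.45 hours

4.45


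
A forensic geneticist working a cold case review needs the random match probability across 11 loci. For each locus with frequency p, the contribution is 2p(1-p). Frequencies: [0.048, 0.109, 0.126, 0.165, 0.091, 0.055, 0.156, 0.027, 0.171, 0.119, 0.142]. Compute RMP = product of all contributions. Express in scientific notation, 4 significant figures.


Computing RMP for 11 loci:
Locus 1: 2 * 0.048 * 0.952 = 0.091392
Locus 2: 2 * 0.109 * 0.891 = 0.194238
Locus 3: 2 * 0.126 * 0.874 = 0.220248
Locus 4: 2 * 0.165 * 0.835 = 0.27555
Locus 5: 2 * 0.091 * 0.909 = 0.165438
Locus 6: 2 * 0.055 * 0.945 = 0.10395
Locus 7: 2 * 0.156 * 0.844 = 0.263328
Locus 8: 2 * 0.027 * 0.973 = 0.052542
Locus 9: 2 * 0.171 * 0.829 = 0.283518
Locus 10: 2 * 0.119 * 0.881 = 0.209678
Locus 11: 2 * 0.142 * 0.858 = 0.243672
RMP = 3.713e-09

3.713e-09


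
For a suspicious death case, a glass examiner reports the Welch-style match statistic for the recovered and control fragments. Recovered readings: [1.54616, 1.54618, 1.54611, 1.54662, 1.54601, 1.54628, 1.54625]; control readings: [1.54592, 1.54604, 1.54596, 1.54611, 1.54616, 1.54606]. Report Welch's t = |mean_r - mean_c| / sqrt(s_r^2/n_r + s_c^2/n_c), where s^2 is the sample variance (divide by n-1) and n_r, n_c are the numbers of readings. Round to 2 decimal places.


Welch's t-criterion for glass RI comparison:
Recovered mean = sum / n_r = 10.82361 / 7 = 1.54623
Control mean = sum / n_c = 9.27625 / 6 = 1.5460417
Recovered sample variance s_r^2 = 3.75333e-08
Control sample variance s_c^2 = 8.09667e-09
Welch SE (unpooled) = sqrt(s_r^2/n_r + s_c^2/n_c) = sqrt(5.3619e-09 + 1.34944e-09) = sqrt(6.71134e-09) = 8.19228e-05
|mean_r - mean_c| = 0.000188333
t = 0.000188333 / 8.19228e-05 = 2.30

2.30


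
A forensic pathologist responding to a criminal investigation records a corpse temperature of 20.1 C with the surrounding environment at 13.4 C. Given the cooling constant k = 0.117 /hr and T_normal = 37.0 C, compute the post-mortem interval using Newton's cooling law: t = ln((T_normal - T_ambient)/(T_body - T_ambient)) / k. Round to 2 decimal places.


Using Newton's law of cooling:
t = ln((T_normal - T_ambient) / (T_body - T_ambient)) / k
T_normal - T_ambient = 23.6
T_body - T_ambient = 6.7
Ratio = 3.522388
ln(ratio) = 1.259139
t = 1.259139 / 0.117 = 10.76 hours

10.76


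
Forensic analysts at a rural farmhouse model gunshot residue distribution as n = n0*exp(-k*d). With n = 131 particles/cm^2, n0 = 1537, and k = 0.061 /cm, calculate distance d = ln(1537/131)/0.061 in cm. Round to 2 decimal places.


GSR distance calculation:
n0/n = 1537 / 131 = 11.732824
ln(n0/n) = 2.46239
d = 2.46239 / 0.061 = 40.37 cm

40.37


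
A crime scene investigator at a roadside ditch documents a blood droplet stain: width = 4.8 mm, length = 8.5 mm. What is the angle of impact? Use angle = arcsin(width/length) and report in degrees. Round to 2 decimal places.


Blood spatter impact angle calculation:
width / length = 4.8 / 8.5 = 0.564706
angle = arcsin(0.564706)
angle = 34.38 degrees

34.38


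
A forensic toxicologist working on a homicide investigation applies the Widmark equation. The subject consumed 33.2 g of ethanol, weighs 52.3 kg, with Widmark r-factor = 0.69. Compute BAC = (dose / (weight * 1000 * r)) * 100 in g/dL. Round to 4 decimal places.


Applying the Widmark formula:
BAC = (dose_g / (body_wt * 1000 * r)) * 100
Denominator = 52.3 * 1000 * 0.69 = 36087
BAC = (33.2 / 36087) * 100
BAC = 0.0920 g/dL

0.0920


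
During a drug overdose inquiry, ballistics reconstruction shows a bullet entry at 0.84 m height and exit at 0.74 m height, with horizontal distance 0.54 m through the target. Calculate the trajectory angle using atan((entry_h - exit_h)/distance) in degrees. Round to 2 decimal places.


Bullet trajectory angle:
Height difference = 0.84 - 0.74 = 0.1 m
angle = atan(0.1 / 0.54)
angle = atan(0.185185)
angle = 10.49 degrees

10.49


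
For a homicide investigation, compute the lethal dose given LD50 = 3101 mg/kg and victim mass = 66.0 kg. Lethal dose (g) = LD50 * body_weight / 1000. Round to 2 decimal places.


Lethal dose calculation:
Lethal dose = LD50 * body_weight / 1000
= 3101 * 66.0 / 1000
= 204666 / 1000
= 204.67 g

204.67


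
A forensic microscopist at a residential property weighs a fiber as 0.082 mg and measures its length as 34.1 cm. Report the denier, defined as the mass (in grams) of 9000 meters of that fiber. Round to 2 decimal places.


Denier calculation:
Mass in grams = 0.082 mg / 1000 = 0.000082 g
Length in meters = 34.1 cm / 100 = 0.341 m
Linear density = mass / length = 0.000082 / 0.341 = 0.00024047 g/m
Denier = (g/m) * 9000 = 0.00024047 * 9000 = 2.16

2.16


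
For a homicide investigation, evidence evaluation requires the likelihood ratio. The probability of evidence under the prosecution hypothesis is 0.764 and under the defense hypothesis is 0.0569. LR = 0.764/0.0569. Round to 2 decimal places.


Likelihood ratio calculation:
LR = P(E|Hp) / P(E|Hd)
LR = 0.764 / 0.0569
LR = 13.43

13.43


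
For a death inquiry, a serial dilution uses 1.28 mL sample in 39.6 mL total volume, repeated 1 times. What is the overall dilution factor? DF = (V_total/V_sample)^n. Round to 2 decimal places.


Dilution factor calculation:
Single dilution = V_total / V_sample = 39.6 / 1.28 ≈ 30.9375
Number of dilutions = 1
Total DF = (39.6 / 1.28)^1 (full precision, rounded at the end) = 30.94

30.94


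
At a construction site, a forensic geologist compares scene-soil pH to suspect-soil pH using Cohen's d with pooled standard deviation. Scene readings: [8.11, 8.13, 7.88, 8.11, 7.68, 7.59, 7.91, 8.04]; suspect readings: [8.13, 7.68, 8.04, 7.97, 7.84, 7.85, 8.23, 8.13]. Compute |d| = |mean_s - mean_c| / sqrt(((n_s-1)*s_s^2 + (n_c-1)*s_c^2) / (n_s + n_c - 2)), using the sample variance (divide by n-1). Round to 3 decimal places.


Pooled-variance Cohen's d for soil pH comparison:
Scene mean = 63.45 / 8 = 7.93125
Suspect mean = 63.87 / 8 = 7.98375
Scene sample variance s_s^2 = 0.042555
Suspect sample variance s_c^2 = 0.033941
Pooled variance = ((n_s-1)*s_s^2 + (n_c-1)*s_c^2) / (n_s + n_c - 2) = 0.038248
Pooled SD = sqrt(0.038248) = 0.195571
Mean difference = -0.0525
|d| = |-0.0525| / 0.195571 = 0.268

0.268


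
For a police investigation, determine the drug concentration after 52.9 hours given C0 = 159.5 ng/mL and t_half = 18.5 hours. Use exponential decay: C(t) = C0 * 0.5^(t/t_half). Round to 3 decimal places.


Drug concentration decay:
Number of half-lives = t / t_half = 52.9 / 18.5 = 2.859459
Decay factor = 0.5^2.859459 = 0.1377898
C(t) = 159.5 * 0.1377898 = 21.977 ng/mL

21.977


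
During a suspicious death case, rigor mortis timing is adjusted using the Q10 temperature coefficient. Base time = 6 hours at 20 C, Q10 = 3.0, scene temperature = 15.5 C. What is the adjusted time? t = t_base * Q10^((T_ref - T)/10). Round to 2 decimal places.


Rigor mortis time adjustment:
Exponent = (T_ref - T_actual) / 10 = (20 - 15.5) / 10 = 0.45
Q10 factor = 3.0^0.45 = 1.63947
t_adjusted = 6 * 1.63947 = 9.84 hours

9.84


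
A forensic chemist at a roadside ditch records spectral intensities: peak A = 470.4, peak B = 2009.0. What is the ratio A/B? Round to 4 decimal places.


Spectral peak ratio:
Peak A = 470.4 counts
Peak B = 2009.0 counts
Ratio = 470.4 / 2009.0 = 0.2341

0.2341


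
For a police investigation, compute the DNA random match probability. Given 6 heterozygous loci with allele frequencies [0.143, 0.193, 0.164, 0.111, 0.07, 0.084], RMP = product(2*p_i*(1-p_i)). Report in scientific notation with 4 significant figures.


Computing RMP for 6 loci:
Locus 1: 2 * 0.143 * 0.857 = 0.245102
Locus 2: 2 * 0.193 * 0.807 = 0.311502
Locus 3: 2 * 0.164 * 0.836 = 0.274208
Locus 4: 2 * 0.111 * 0.889 = 0.197358
Locus 5: 2 * 0.07 * 0.93 = 0.1302
Locus 6: 2 * 0.084 * 0.916 = 0.153888
RMP = 8.279e-05

8.279e-05


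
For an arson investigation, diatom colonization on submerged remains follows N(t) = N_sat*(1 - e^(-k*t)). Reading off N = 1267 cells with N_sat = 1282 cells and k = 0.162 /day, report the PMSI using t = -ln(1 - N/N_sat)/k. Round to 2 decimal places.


PMSI from diatom colonization curve:
N / N_sat = 1267 / 1282 = 0.9883
1 - N/N_sat = 0.0117
ln(1 - N/N_sat) = -4.448166
t = -ln(1 - N/N_sat) / k = -(-4.448166) / 0.162 = 27.46 days

27.46


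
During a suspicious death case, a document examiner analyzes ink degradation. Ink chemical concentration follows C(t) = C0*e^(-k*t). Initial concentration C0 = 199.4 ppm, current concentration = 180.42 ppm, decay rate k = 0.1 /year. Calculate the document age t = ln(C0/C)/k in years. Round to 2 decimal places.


Document age estimation:
C0/C = 199.4 / 180.42 = 1.105199
ln(C0/C) = 0.100025
t = 0.100025 / 0.1 = 1.00 years

1.00


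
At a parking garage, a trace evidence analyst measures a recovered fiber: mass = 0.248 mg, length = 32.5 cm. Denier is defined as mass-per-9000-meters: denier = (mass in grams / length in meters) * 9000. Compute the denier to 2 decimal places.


Denier calculation:
Mass in grams = 0.248 mg / 1000 = 0.000248 g
Length in meters = 32.5 cm / 100 = 0.325 m
Linear density = mass / length = 0.000248 / 0.325 = 0.00076308 g/m
Denier = (g/m) * 9000 = 0.00076308 * 9000 = 6.87

6.87


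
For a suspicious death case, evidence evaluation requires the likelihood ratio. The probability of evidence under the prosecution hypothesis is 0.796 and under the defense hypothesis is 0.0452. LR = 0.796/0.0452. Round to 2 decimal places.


Likelihood ratio calculation:
LR = P(E|Hp) / P(E|Hd)
LR = 0.796 / 0.0452
LR = 17.61

17.61


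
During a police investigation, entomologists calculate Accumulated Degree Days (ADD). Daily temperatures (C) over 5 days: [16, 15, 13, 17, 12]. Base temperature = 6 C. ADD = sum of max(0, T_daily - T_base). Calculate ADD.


Computing ADD day by day:
Day 1: max(0, 16 - 6) = 10
Day 2: max(0, 15 - 6) = 9
Day 3: max(0, 13 - 6) = 7
Day 4: max(0, 17 - 6) = 11
Day 5: max(0, 12 - 6) = 6
Total ADD = 43

43


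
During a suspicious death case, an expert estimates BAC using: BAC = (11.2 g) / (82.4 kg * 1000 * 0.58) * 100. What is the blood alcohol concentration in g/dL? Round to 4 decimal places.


Applying the Widmark formula:
BAC = (dose_g / (body_wt * 1000 * r)) * 100
Denominator = 82.4 * 1000 * 0.58 = 47792
BAC = (11.2 / 47792) * 100
BAC = 0.0234 g/dL

0.0234


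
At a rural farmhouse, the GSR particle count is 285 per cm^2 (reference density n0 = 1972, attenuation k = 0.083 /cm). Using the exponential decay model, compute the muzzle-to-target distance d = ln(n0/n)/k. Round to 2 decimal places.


GSR distance calculation:
n0/n = 1972 / 285 = 6.919298
ln(n0/n) = 1.934314
d = 1.934314 / 0.083 = 23.30 cm

23.30


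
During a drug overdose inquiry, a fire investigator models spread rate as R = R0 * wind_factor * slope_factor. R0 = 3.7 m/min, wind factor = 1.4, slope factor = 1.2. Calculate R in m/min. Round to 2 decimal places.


Fire spread rate calculation:
R = R0 * wind_factor * slope_factor
= 3.7 * 1.4 * 1.2
= 5.18 * 1.2
= 6.22 m/min

6.22


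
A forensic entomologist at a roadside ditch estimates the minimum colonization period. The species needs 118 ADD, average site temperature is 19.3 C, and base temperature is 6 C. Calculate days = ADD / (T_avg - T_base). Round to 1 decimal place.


Insect development time:
Effective temperature = avg_temp - T_base = 19.3 - 6 = 13.3 C
Days = ADD / effective_temp = 118 / 13.3 = 8.9 days

8.9


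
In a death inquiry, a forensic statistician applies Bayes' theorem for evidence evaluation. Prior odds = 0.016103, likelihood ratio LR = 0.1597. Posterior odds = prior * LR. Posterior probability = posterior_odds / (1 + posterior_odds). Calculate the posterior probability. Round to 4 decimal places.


Bayesian evidence evaluation:
Posterior odds = prior_odds * LR = 0.016103 * 0.1597 = 0.002571649
Posterior probability = posterior_odds / (1 + posterior_odds)
= 0.002571649 / (1 + 0.002571649)
= 0.002571649 / 1.002571649
= 0.0026

0.0026


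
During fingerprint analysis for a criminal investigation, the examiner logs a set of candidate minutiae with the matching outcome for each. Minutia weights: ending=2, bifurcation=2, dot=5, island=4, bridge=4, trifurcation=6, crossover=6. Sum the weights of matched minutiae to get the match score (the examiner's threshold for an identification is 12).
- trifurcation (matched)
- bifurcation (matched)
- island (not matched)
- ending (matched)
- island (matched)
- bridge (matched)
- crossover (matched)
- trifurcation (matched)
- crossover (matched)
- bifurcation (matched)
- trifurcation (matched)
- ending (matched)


Weighted minutiae match score:
  trifurcation: matched, +6 (running total 6)
  bifurcation: matched, +2 (running total 8)
  island: not matched, +0
  ending: matched, +2 (running total 10)
  island: matched, +4 (running total 14)
  bridge: matched, +4 (running total 18)
  crossover: matched, +6 (running total 24)
  trifurcation: matched, +6 (running total 30)
  crossover: matched, +6 (running total 36)
  bifurcation: matched, +2 (running total 38)
  trifurcation: matched, +6 (running total 44)
  ending: matched, +2 (running total 46)
Total score = 46
Threshold = 12; verdict = identification

46


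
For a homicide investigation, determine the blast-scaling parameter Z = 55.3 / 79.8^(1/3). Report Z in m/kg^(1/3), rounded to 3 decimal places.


Scaled distance calculation:
W^(1/3) = 79.8^(1/3) = 4.305276
Z = R / W^(1/3) = 55.3 / 4.305276
Z = 12.845 m/kg^(1/3)

12.845


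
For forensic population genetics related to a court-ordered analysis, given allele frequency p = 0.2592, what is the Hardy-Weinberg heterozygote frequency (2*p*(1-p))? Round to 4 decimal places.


Hardy-Weinberg heterozygote frequency:
q = 1 - p = 1 - 0.2592 = 0.7408
2pq = 2 * 0.2592 * 0.7408 = 0.3840

0.3840


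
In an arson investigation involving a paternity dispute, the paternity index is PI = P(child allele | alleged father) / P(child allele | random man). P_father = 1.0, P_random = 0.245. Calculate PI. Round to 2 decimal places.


Paternity Index calculation:
PI = P(allele|father) / P(allele|random)
PI = 1.0 / 0.245
PI = 4.08

4.08


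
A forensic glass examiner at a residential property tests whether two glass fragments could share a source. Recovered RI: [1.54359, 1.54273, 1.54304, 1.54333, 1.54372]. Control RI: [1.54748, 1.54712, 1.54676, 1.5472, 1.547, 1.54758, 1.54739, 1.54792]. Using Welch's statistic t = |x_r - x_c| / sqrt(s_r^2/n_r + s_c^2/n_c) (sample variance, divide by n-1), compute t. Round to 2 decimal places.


Welch's t-criterion for glass RI comparison:
Recovered mean = sum / n_r = 7.71641 / 5 = 1.543282
Control mean = sum / n_c = 12.37845 / 8 = 1.5473062
Recovered sample variance s_r^2 = 1.6307e-07
Control sample variance s_c^2 = 1.32427e-07
Welch SE (unpooled) = sqrt(s_r^2/n_r + s_c^2/n_c) = sqrt(3.2614e-08 + 1.65533e-08) = sqrt(4.91673e-08) = 0.000221737
|mean_r - mean_c| = 0.00402425
t = 0.00402425 / 0.000221737 = 18.15

18.15


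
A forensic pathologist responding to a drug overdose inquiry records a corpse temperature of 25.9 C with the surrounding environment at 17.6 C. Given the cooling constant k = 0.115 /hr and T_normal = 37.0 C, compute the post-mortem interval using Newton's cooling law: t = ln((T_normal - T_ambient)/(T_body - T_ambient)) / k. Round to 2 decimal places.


Using Newton's law of cooling:
t = ln((T_normal - T_ambient) / (T_body - T_ambient)) / k
T_normal - T_ambient = 19.4
T_body - T_ambient = 8.3
Ratio = 2.337349
ln(ratio) = 0.849017
t = 0.849017 / 0.115 = 7.38 hours

7.38


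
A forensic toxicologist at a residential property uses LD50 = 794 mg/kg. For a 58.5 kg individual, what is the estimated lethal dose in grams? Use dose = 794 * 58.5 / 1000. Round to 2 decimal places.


Lethal dose calculation:
Lethal dose = LD50 * body_weight / 1000
= 794 * 58.5 / 1000
= 46449 / 1000
= 46.45 g

46.45


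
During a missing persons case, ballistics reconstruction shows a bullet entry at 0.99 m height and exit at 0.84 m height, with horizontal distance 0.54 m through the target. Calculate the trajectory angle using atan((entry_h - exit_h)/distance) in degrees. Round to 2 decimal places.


Bullet trajectory angle:
Height difference = 0.99 - 0.84 = 0.15 m
angle = atan(0.15 / 0.54)
angle = atan(0.277778)
angle = 15.52 degrees

15.52


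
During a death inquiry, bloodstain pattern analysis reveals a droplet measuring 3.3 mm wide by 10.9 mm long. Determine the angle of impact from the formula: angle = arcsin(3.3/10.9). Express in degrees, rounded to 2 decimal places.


Blood spatter impact angle calculation:
width / length = 3.3 / 10.9 = 0.302752
angle = arcsin(0.302752)
angle = 17.62 degrees

17.62


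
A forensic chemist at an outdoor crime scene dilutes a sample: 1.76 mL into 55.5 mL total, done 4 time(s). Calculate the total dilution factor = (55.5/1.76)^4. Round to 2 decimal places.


Dilution factor calculation:
Single dilution = V_total / V_sample = 55.5 / 1.76 ≈ 31.534091
Number of dilutions = 4
Total DF = (55.5 / 1.76)^4 (full precision, rounded at the end) = 988829.15

988829.15


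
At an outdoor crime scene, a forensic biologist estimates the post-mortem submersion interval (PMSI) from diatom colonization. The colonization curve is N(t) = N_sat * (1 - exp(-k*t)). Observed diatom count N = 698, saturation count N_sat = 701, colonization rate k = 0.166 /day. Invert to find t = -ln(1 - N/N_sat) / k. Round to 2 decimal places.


PMSI from diatom colonization curve:
N / N_sat = 698 / 701 = 0.99572
1 - N/N_sat = 0.00428
ln(1 - N/N_sat) = -5.453802
t = -ln(1 - N/N_sat) / k = -(-5.453802) / 0.166 = 32.85 days

32.85


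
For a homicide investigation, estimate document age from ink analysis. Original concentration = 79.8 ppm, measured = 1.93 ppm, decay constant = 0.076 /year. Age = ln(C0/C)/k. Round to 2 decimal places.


Document age estimation:
C0/C = 79.8 / 1.93 = 41.34715
ln(C0/C) = 3.722003
t = 3.722003 / 0.076 = 48.97 years

48.97


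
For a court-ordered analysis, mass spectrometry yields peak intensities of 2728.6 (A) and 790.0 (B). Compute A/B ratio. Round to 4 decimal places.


Spectral peak ratio:
Peak A = 2728.6 counts
Peak B = 790.0 counts
Ratio = 2728.6 / 790.0 = 3.4539

3.4539


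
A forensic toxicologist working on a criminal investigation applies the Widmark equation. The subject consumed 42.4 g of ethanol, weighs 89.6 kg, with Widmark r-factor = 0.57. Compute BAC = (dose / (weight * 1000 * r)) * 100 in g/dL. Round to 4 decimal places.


Applying the Widmark formula:
BAC = (dose_g / (body_wt * 1000 * r)) * 100
Denominator = 89.6 * 1000 * 0.57 = 51072
BAC = (42.4 / 51072) * 100
BAC = 0.0830 g/dL

0.0830


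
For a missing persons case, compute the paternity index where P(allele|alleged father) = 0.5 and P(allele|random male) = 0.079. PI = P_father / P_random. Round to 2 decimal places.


Paternity Index calculation:
PI = P(allele|father) / P(allele|random)
PI = 0.5 / 0.079
PI = 6.33

6.33


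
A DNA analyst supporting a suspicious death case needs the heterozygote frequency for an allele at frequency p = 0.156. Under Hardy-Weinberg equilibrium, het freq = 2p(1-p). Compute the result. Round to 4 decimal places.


Hardy-Weinberg heterozygote frequency:
q = 1 - p = 1 - 0.156 = 0.844
2pq = 2 * 0.156 * 0.844 = 0.2633

0.2633


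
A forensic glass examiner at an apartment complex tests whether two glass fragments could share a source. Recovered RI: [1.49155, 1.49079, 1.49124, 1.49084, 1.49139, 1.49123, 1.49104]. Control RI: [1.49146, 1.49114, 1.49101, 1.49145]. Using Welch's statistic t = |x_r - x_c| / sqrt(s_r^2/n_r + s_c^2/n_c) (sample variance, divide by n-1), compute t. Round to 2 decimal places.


Welch's t-criterion for glass RI comparison:
Recovered mean = sum / n_r = 10.43808 / 7 = 1.4911543
Control mean = sum / n_c = 5.96506 / 4 = 1.491265
Recovered sample variance s_r^2 = 7.82952e-08
Control sample variance s_c^2 = 5.09667e-08
Welch SE (unpooled) = sqrt(s_r^2/n_r + s_c^2/n_c) = sqrt(1.1185e-08 + 1.27417e-08) = sqrt(2.39267e-08) = 0.000154683
|mean_r - mean_c| = 0.000110714
t = 0.000110714 / 0.000154683 = 0.72

0.72


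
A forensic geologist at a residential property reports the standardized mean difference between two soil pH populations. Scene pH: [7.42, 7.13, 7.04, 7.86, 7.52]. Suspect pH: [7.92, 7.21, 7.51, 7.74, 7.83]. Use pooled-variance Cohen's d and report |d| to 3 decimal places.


Pooled-variance Cohen's d for soil pH comparison:
Scene mean = 36.97 / 5 = 7.394
Suspect mean = 38.21 / 5 = 7.642
Scene sample variance s_s^2 = 0.10718
Suspect sample variance s_c^2 = 0.08157
Pooled variance = ((n_s-1)*s_s^2 + (n_c-1)*s_c^2) / (n_s + n_c - 2) = 0.094375
Pooled SD = sqrt(0.094375) = 0.307205
Mean difference = -0.248
|d| = |-0.248| / 0.307205 = 0.807

0.807


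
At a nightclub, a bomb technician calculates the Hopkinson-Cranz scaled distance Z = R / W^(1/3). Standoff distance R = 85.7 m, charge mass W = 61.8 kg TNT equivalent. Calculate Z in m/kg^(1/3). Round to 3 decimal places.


Scaled distance calculation:
W^(1/3) = 61.8^(1/3) = 3.953631
Z = R / W^(1/3) = 85.7 / 3.953631
Z = 21.676 m/kg^(1/3)

21.676


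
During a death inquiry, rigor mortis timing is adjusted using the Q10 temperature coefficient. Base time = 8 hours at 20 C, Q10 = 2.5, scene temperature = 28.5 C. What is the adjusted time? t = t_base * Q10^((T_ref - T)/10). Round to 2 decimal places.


Rigor mortis time adjustment:
Exponent = (T_ref - T_actual) / 10 = (20 - 28.5) / 10 = -0.85
Q10 factor = 2.5^-0.85 = 0.45893
t_adjusted = 8 * 0.45893 = 3.67 hours

3.67


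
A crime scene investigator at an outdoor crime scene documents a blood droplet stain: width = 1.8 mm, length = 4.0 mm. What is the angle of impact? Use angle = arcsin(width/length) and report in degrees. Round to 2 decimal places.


Blood spatter impact angle calculation:
width / length = 1.8 / 4.0 = 0.45
angle = arcsin(0.45)
angle = 26.74 degrees

26.74


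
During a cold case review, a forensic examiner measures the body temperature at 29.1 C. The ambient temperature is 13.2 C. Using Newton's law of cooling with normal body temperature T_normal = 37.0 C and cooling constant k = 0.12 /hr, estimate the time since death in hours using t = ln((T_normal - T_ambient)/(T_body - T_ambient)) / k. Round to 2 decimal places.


Using Newton's law of cooling:
t = ln((T_normal - T_ambient) / (T_body - T_ambient)) / k
T_normal - T_ambient = 23.8
T_body - T_ambient = 15.9
Ratio = 1.496855
ln(ratio) = 0.403366
t = 0.403366 / 0.12 = 3.36 hours

3.36


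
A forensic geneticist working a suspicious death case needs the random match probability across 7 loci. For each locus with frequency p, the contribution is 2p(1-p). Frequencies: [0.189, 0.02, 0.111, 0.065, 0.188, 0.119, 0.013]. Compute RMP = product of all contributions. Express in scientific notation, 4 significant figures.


Computing RMP for 7 loci:
Locus 1: 2 * 0.189 * 0.811 = 0.306558
Locus 2: 2 * 0.02 * 0.98 = 0.0392
Locus 3: 2 * 0.111 * 0.889 = 0.197358
Locus 4: 2 * 0.065 * 0.935 = 0.12155
Locus 5: 2 * 0.188 * 0.812 = 0.305312
Locus 6: 2 * 0.119 * 0.881 = 0.209678
Locus 7: 2 * 0.013 * 0.987 = 0.025662
RMP = 4.736e-07

4.736e-07


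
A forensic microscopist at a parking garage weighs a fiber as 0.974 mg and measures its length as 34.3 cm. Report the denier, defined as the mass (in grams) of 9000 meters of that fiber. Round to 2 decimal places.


Denier calculation:
Mass in grams = 0.974 mg / 1000 = 0.000974 g
Length in meters = 34.3 cm / 100 = 0.343 m
Linear density = mass / length = 0.000974 / 0.343 = 0.00283965 g/m
Denier = (g/m) * 9000 = 0.00283965 * 9000 = 25.56

25.56


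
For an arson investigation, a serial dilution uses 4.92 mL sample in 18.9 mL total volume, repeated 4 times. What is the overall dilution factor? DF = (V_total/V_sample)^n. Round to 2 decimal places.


Dilution factor calculation:
Single dilution = V_total / V_sample = 18.9 / 4.92 ≈ 3.841463
Number of dilutions = 4
Total DF = (18.9 / 4.92)^4 (full precision, rounded at the end) = 217.76

217.76


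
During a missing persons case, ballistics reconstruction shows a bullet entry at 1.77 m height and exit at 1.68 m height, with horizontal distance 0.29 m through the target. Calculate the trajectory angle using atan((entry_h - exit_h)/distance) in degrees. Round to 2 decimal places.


Bullet trajectory angle:
Height difference = 1.77 - 1.68 = 0.09 m
angle = atan(0.09 / 0.29)
angle = atan(0.310345)
angle = 17.24 degrees

17.24


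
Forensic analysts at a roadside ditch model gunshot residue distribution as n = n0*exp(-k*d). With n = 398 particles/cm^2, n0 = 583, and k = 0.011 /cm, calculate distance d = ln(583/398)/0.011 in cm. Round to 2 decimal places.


GSR distance calculation:
n0/n = 583 / 398 = 1.464824
ln(n0/n) = 0.381735
d = 0.381735 / 0.011 = 34.70 cm

34.70


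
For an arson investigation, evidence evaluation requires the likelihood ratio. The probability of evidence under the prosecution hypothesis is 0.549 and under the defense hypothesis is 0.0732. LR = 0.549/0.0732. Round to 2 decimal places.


Likelihood ratio calculation:
LR = P(E|Hp) / P(E|Hd)
LR = 0.549 / 0.0732
LR = 7.50

7.50


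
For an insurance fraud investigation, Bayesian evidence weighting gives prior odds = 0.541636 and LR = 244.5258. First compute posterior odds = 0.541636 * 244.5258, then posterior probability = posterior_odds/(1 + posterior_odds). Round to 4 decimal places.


Bayesian evidence evaluation:
Posterior odds = prior_odds * LR = 0.541636 * 244.5258 = 132.444
Posterior probability = posterior_odds / (1 + posterior_odds)
= 132.444 / (1 + 132.444)
= 132.444 / 133.444
= 0.9925

0.9925


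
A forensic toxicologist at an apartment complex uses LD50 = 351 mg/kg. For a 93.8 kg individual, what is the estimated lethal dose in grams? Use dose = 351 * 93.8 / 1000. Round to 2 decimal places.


Lethal dose calculation:
Lethal dose = LD50 * body_weight / 1000
= 351 * 93.8 / 1000
= 32923.8 / 1000
= 32.92 g

32.92


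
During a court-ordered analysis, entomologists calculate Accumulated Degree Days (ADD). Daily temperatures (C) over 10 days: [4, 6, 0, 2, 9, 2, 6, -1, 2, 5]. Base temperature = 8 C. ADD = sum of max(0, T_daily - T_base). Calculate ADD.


Computing ADD day by day:
Day 1: max(0, 4 - 8) = 0
Day 2: max(0, 6 - 8) = 0
Day 3: max(0, 0 - 8) = 0
Day 4: max(0, 2 - 8) = 0
Day 5: max(0, 9 - 8) = 1
Day 6: max(0, 2 - 8) = 0
Day 7: max(0, 6 - 8) = 0
Day 8: max(0, -1 - 8) = 0
Day 9: max(0, 2 - 8) = 0
Day 10: max(0, 5 - 8) = 0
Total ADD = 1

1


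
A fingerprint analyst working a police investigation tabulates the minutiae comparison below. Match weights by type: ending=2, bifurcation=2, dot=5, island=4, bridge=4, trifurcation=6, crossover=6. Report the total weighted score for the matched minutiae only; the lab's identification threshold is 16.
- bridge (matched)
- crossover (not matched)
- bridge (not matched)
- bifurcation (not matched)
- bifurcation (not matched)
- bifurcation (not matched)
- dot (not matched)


Weighted minutiae match score:
  bridge: matched, +4 (running total 4)
  crossover: not matched, +0
  bridge: not matched, +0
  bifurcation: not matched, +0
  bifurcation: not matched, +0
  bifurcation: not matched, +0
  dot: not matched, +0
Total score = 4
Threshold = 16; verdict = inconclusive

4


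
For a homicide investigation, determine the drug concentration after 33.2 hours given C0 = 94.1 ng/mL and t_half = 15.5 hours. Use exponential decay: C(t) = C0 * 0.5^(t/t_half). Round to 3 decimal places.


Drug concentration decay:
Number of half-lives = t / t_half = 33.2 / 15.5 = 2.141935
Decay factor = 0.5^2.141935 = 0.22657569
C(t) = 94.1 * 0.22657569 = 21.321 ng/mL

21.321


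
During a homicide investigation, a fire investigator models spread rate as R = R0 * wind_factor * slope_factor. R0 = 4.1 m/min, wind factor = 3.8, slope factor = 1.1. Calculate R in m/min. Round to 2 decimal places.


Fire spread rate calculation:
R = R0 * wind_factor * slope_factor
= 4.1 * 3.8 * 1.1
= 15.58 * 1.1
= 17.14 m/min

17.14


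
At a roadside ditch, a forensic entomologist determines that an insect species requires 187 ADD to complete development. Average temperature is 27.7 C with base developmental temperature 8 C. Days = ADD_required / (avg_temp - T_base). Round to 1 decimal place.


Insect development time:
Effective temperature = avg_temp - T_base = 27.7 - 8 = 19.7 C
Days = ADD / effective_temp = 187 / 19.7 = 9.5 days

9.5


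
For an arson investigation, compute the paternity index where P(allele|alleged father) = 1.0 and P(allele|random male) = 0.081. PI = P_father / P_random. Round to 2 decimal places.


Paternity Index calculation:
PI = P(allele|father) / P(allele|random)
PI = 1.0 / 0.081
PI = 12.35

12.35


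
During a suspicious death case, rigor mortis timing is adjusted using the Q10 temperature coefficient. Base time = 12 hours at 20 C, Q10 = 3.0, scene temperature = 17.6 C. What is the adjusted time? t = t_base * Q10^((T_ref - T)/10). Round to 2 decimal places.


Rigor mortis time adjustment:
Exponent = (T_ref - T_actual) / 10 = (20 - 17.6) / 10 = 0.24
Q10 factor = 3.0^0.24 = 1.30169
t_adjusted = 12 * 1.30169 = 15.62 hours

15.62


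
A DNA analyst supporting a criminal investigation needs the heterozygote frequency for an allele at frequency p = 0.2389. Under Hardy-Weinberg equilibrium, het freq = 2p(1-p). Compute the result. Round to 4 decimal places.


Hardy-Weinberg heterozygote frequency:
q = 1 - p = 1 - 0.2389 = 0.7611
2pq = 2 * 0.2389 * 0.7611 = 0.3637

0.3637


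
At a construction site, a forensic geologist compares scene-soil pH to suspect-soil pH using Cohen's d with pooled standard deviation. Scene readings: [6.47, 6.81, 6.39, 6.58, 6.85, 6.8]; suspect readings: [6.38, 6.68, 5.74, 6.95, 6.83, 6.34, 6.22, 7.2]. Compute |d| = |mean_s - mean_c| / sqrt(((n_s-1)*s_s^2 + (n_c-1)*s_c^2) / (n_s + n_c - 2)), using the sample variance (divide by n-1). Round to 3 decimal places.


Pooled-variance Cohen's d for soil pH comparison:
Scene mean = 39.9 / 6 = 6.65
Suspect mean = 52.34 / 8 = 6.5425
Scene sample variance s_s^2 = 0.0386
Suspect sample variance s_c^2 = 0.216479
Pooled variance = ((n_s-1)*s_s^2 + (n_c-1)*s_c^2) / (n_s + n_c - 2) = 0.142363
Pooled SD = sqrt(0.142363) = 0.37731
Mean difference = 0.1075
|d| = |0.1075| / 0.37731 = 0.285

0.285


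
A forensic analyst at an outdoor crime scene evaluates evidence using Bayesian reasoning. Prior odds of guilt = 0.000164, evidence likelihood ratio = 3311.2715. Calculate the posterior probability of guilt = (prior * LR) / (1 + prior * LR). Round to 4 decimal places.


Bayesian evidence evaluation:
Posterior odds = prior_odds * LR = 0.000164 * 3311.2715 = 0.5430485
Posterior probability = posterior_odds / (1 + posterior_odds)
= 0.5430485 / (1 + 0.5430485)
= 0.5430485 / 1.5430485
= 0.3519

0.3519


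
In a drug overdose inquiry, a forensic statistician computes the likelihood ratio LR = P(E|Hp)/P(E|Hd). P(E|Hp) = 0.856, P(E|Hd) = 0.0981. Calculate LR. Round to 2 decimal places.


Likelihood ratio calculation:
LR = P(E|Hp) / P(E|Hd)
LR = 0.856 / 0.0981
LR = 8.73

8.73


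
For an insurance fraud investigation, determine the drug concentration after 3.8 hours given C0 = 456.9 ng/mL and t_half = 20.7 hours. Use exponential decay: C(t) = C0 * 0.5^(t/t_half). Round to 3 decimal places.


Drug concentration decay:
Number of half-lives = t / t_half = 3.8 / 20.7 = 0.183575
Decay factor = 0.5^0.183575 = 0.88051837
C(t) = 456.9 * 0.88051837 = 402.309 ng/mL

402.309


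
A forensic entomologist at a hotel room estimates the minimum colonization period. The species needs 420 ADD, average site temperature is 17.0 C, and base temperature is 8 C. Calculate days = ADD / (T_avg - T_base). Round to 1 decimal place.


Insect development time:
Effective temperature = avg_temp - T_base = 17.0 - 8 = 9.0 C
Days = ADD / effective_temp = 420 / 9.0 = 46.7 days

46.7


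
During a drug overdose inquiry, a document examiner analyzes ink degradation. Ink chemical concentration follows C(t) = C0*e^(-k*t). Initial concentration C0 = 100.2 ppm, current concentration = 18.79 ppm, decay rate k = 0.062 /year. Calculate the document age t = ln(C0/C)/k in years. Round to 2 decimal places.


Document age estimation:
C0/C = 100.2 / 18.79 = 5.332624
ln(C0/C) = 1.673843
t = 1.673843 / 0.062 = 27.00 years

27.00


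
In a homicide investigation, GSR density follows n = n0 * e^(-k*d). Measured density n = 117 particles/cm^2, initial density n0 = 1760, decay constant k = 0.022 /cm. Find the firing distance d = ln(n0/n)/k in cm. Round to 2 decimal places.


GSR distance calculation:
n0/n = 1760 / 117 = 15.042735
ln(n0/n) = 2.710895
d = 2.710895 / 0.022 = 123.22 cm

123.22


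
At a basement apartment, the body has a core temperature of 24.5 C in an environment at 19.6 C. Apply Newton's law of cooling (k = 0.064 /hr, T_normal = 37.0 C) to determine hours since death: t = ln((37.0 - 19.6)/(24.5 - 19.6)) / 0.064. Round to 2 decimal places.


Using Newton's law of cooling:
t = ln((T_normal - T_ambient) / (T_body - T_ambient)) / k
T_normal - T_ambient = 17.4
T_body - T_ambient = 4.9
Ratio = 3.55102
ln(ratio) = 1.267235
t = 1.267235 / 0.064 = 19.80 hours

19.80


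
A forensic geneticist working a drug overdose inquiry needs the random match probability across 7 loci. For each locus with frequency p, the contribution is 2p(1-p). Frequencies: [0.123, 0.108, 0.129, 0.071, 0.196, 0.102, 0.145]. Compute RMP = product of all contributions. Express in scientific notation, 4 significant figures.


Computing RMP for 7 loci:
Locus 1: 2 * 0.123 * 0.877 = 0.215742
Locus 2: 2 * 0.108 * 0.892 = 0.192672
Locus 3: 2 * 0.129 * 0.871 = 0.224718
Locus 4: 2 * 0.071 * 0.929 = 0.131918
Locus 5: 2 * 0.196 * 0.804 = 0.315168
Locus 6: 2 * 0.102 * 0.898 = 0.183192
Locus 7: 2 * 0.145 * 0.855 = 0.24795
RMP = 1.764e-05

1.764e-05


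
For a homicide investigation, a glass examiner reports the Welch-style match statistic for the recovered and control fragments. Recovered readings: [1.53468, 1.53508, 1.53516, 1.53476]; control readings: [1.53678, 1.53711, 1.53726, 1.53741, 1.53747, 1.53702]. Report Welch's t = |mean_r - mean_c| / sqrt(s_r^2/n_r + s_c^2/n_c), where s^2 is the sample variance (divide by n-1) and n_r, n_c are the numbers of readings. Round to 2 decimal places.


Welch's t-criterion for glass RI comparison:
Recovered mean = sum / n_r = 6.13968 / 4 = 1.53492
Control mean = sum / n_c = 9.22305 / 6 = 1.537175
Recovered sample variance s_r^2 = 5.54667e-08
Control sample variance s_c^2 = 6.675e-08
Welch SE (unpooled) = sqrt(s_r^2/n_r + s_c^2/n_c) = sqrt(1.38667e-08 + 1.1125e-08) = sqrt(2.49917e-08) = 0.000158088
|mean_r - mean_c| = 0.002255
t = 0.002255 / 0.000158088 = 14.26

14.26


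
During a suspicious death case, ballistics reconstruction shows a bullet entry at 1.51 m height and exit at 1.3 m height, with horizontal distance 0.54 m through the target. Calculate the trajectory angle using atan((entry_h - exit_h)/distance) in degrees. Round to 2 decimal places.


Bullet trajectory angle:
Height difference = 1.51 - 1.3 = 0.21 m
angle = atan(0.21 / 0.54)
angle = atan(0.388889)
angle = 21.25 degrees

21.25


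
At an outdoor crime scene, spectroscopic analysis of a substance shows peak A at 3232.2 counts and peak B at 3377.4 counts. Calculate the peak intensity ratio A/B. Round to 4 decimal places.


Spectral peak ratio:
Peak A = 3232.2 counts
Peak B = 3377.4 counts
Ratio = 3232.2 / 3377.4 = 0.9570

0.9570


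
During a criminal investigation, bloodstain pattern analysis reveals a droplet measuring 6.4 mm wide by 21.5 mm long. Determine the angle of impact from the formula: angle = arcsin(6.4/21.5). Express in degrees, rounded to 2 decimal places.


Blood spatter impact angle calculation:
width / length = 6.4 / 21.5 = 0.297674
angle = arcsin(0.297674)
angle = 17.32 degrees

17.32


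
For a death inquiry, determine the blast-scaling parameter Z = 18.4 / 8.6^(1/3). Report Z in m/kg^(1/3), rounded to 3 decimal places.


Scaled distance calculation:
W^(1/3) = 8.6^(1/3) = 2.0488
Z = R / W^(1/3) = 18.4 / 2.0488
Z = 8.981 m/kg^(1/3)

8.981


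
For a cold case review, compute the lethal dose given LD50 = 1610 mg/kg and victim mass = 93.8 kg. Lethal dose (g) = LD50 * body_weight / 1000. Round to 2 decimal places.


Lethal dose calculation:
Lethal dose = LD50 * body_weight / 1000
= 1610 * 93.8 / 1000
= 151018 / 1000
= 151.02 g

151.02


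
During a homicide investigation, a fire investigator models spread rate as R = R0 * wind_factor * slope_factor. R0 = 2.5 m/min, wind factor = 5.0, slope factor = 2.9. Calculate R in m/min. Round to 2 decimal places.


Fire spread rate calculation:
R = R0 * wind_factor * slope_factor
= 2.5 * 5.0 * 2.9
= 12.5 * 2.9
= 36.25 m/min

36.25


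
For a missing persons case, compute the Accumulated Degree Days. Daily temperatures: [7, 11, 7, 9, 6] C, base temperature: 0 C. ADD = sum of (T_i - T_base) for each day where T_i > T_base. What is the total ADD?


Computing ADD day by day:
Day 1: max(0, 7 - 0) = 7
Day 2: max(0, 11 - 0) = 11
Day 3: max(0, 7 - 0) = 7
Day 4: max(0, 9 - 0) = 9
Day 5: max(0, 6 - 0) = 6
Total ADD = 40

40


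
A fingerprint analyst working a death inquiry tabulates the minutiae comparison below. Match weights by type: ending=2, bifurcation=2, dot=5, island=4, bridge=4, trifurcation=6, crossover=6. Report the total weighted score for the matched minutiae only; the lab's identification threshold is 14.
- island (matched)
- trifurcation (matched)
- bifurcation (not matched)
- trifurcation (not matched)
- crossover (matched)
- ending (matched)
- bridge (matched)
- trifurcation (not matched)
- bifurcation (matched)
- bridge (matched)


Weighted minutiae match score:
  island: matched, +4 (running total 4)
  trifurcation: matched, +6 (running total 10)
  bifurcation: not matched, +0
  trifurcation: not matched, +0
  crossover: matched, +6 (running total 16)
  ending: matched, +2 (running total 18)
  bridge: matched, +4 (running total 22)
  trifurcation: not matched, +0
  bifurcation: matched, +2 (running total 24)
  bridge: matched, +4 (running total 28)
Total score = 28
Threshold = 14; verdict = identification

28


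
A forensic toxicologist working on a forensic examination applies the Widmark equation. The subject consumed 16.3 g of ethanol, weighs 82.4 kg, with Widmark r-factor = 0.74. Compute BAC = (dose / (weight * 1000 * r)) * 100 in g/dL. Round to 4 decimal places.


Applying the Widmark formula:
BAC = (dose_g / (body_wt * 1000 * r)) * 100
Denominator = 82.4 * 1000 * 0.74 = 60976
BAC = (16.3 / 60976) * 100
BAC = 0.0267 g/dL

0.0267


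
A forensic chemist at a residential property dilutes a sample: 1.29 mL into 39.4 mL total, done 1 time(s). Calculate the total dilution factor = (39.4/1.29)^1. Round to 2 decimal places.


Dilution factor calculation:
Single dilution = V_total / V_sample = 39.4 / 1.29 ≈ 30.542636
Number of dilutions = 1
Total DF = (39.4 / 1.29)^1 (full precision, rounded at the end) = 30.54

30.54


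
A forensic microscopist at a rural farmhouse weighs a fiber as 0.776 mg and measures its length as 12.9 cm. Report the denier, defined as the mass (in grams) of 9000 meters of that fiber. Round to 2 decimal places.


Denier calculation:
Mass in grams = 0.776 mg / 1000 = 0.000776 g
Length in meters = 12.9 cm / 100 = 0.129 m
Linear density = mass / length = 0.000776 / 0.129 = 0.0060155 g/m
Denier = (g/m) * 9000 = 0.0060155 * 9000 = 54.14

54.14


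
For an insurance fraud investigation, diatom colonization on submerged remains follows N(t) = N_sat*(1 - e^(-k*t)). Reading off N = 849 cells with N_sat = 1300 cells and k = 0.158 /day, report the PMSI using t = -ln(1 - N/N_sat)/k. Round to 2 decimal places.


PMSI from diatom colonization curve:
N / N_sat = 849 / 1300 = 0.653077
1 - N/N_sat = 0.346923
ln(1 - N/N_sat) = -1.058652
t = -ln(1 - N/N_sat) / k = -(-1.058652) / 0.158 = 6.70 days

6.70
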